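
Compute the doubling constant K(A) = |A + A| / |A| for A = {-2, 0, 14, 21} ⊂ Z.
K = |A + A| / |A| = 10/4 = 5/2

Enumerate A + A = {a + b : a, b ∈ A}. With |A| = 4, there are |A|^2 = 16 ordered sum pairs; collecting distinct values, A + A = {-4, -2, 0, 12, 14, 19, 21, 28, 35, 42}, so |A + A| = 10. Thus K = 10/4 = 5/2. For comparison, the minimum possible |A + A| over all 4-element sets is 2·4 − 1 = 7 (so min K = 7/4), attained only by arithmetic progressions.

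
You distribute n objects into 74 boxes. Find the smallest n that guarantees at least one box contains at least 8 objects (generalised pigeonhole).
n = (8 − 1)·74 + 1 = 519

By the generalised pigeonhole principle, to guarantee some box contains ≥ r objects we need more than (r − 1) · k objects total. Threshold: n = (r − 1) · k + 1. With r = 8 and k = 74: n = 7 · 74 + 1 = 518 + 1 = 519. For n = 518 = 7 · 74, we can put exactly 7 objects in every box, avoiding 8 in any single one — so 519 is tight.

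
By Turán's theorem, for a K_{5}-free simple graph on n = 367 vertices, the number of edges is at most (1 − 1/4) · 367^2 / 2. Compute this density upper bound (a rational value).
Turán density bound = (3/4) · 367^2/2 = 404067/8 ≈ 50508.375

Turán's theorem: ex(n, K_{r+1}) is achieved by the complete r-partite Turán graph T(n, r) with parts as balanced as possible, and is at most (1 − 1/r) · n^2/2. For r = 4, n = 367: the density bound is (3/4) · 134689/2 = 404067/8 ≈ 50508.375. The integer-valued extremum is e(T(367, 4)) = 50508, which is strictly less than the density bound 404067/8 since 4 ∤ 367 (the parts of T(367, 4) cannot all be equal).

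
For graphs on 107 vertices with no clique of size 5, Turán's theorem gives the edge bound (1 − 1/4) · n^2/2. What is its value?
Turán density bound = (3/4) · 107^2/2 = 34347/8 ≈ 4293.375

Turán's theorem: ex(n, K_{r+1}) is achieved by the complete r-partite Turán graph T(n, r) with parts as balanced as possible, and is at most (1 − 1/r) · n^2/2. For r = 4, n = 107: the density bound is (3/4) · 11449/2 = 34347/8 ≈ 4293.375. The integer-valued extremum is e(T(107, 4)) = 4293, which is strictly less than the density bound 34347/8 since 4 ∤ 107 (the parts of T(107, 4) cannot all be equal).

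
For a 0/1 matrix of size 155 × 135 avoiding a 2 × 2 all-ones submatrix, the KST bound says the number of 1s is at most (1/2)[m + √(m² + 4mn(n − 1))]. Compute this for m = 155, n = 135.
z(155, 135; 2, 2) ≤ (1/2)[155 + √(155² + 4·155·135·134)] = (1/2)[155 + √11239825] = 1753.7924

Kővári–Sós–Turán: let r_1, ..., r_155 be the row sums and z = Σ r_i the total number of 1s. Each pair of columns can share at most one row with both entries 1 (else a 2×2 all-ones block appears), so Σ_i C(r_i, 2) ≤ C(135, 2) = 9045. By convexity Σ_i C(r_i, 2) ≥ 155·C(z/155, 2) = z(z − 155)/(2·155), giving z² − 155z − 155·135·134 ≤ 0 and hence z ≤ (1/2)[155 + √(24025 + 4·2803950)] = (1/2)[155 + √11239825] ≈ (1/2)(155 + 3352.5848) = 1753.7924.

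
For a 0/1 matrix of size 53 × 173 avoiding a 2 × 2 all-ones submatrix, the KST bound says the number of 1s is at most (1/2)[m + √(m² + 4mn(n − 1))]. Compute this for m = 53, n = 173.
z(53, 173; 2, 2) ≤ (1/2)[53 + √(53² + 4·53·173·172)] = (1/2)[53 + √6311081] = 1282.5932

Kővári–Sós–Turán: let r_1, ..., r_53 be the row sums and z = Σ r_i the total number of 1s. Each pair of columns can share at most one row with both entries 1 (else a 2×2 all-ones block appears), so Σ_i C(r_i, 2) ≤ C(173, 2) = 14878. By convexity Σ_i C(r_i, 2) ≥ 53·C(z/53, 2) = z(z − 53)/(2·53), giving z² − 53z − 53·173·172 ≤ 0 and hence z ≤ (1/2)[53 + √(2809 + 4·1577068)] = (1/2)[53 + √6311081] ≈ (1/2)(53 + 2512.1865) = 1282.5932.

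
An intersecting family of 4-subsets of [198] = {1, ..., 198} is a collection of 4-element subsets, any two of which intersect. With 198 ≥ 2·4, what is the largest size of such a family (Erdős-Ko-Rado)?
max |F| = C(197, 3) = 1254890

Erdős-Ko-Rado (1961): when n ≥ 2k, max |F| = C(n−1, k−1). The bound is attained by the star {A : i ∈ A} for any fixed i ∈ [n]. Here C(198−1, 4−1) = C(197, 3) = 1254890.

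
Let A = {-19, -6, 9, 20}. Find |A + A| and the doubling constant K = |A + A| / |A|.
K = |A + A| / |A| = 10/4 = 5/2

Enumerate A + A = {a + b : a, b ∈ A}. With |A| = 4, there are |A|^2 = 16 ordered sum pairs; collecting distinct values, A + A = {-38, -25, -12, -10, 1, 3, 14, 18, 29, 40}, so |A + A| = 10. Thus K = 10/4 = 5/2. For comparison, the minimum possible |A + A| over all 4-element sets is 2·4 − 1 = 7 (so min K = 7/4), attained only by arithmetic progressions.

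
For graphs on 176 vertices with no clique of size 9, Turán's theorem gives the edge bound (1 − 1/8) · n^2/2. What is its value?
Turán density bound = (7/8) · 176^2/2 = 13552

Turán's theorem: ex(n, K_{r+1}) is achieved by the complete r-partite Turán graph T(n, r) with parts as balanced as possible, and is at most (1 − 1/r) · n^2/2. For r = 8, n = 176: the density bound is (7/8) · 30976/2 = 13552. Since 8 ∣ 176, the Turán graph T(176, 8) has parts of equal size 22, and its edge count e(T(176, 8)) = 13552 attains the density bound exactly.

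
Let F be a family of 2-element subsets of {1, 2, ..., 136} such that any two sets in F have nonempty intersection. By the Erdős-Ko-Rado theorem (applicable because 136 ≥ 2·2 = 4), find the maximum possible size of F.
max |F| = C(135, 1) = 135

The Erdős-Ko-Rado theorem states: for n ≥ 2k, an intersecting family of k-subsets of an n-element set has size at most C(n − 1, k − 1), with equality for 'star' families {A ⊆ [n] : |A| = k, i ∈ A} (fix an element i). For n = 136, k = 2: C(135, 1) = 135.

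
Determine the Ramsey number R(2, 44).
R(2, 44) = 44

R(2, k) = k for all k ≥ 2: in a 2-colouring of K_k, either some edge is red (a red K_2) or all edges are blue (a blue K_k). And K_{43} coloured all-blue has no blue K_44, so R(2, 44) > 43. Hence R(2, 44) = 44.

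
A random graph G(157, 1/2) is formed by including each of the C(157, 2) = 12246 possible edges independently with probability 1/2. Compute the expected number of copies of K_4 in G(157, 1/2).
E[# K_4] = C(157, 4) · (1/2)^C(4, 2) = 24359335 / 2^6 = 380614.609375

For each 4-subset S of vertices (there are C(157, 4) = 24359335 such S), let X_S = 1 if S induces a K_4 (all C(4, 2) = 6 edges present). Then P(X_S = 1) = (1/2)^6 = 1/64. By linearity of expectation, E[# K_4] = C(157, 4) · (1/2)^6 = 24359335 / 64 = 380614.609375.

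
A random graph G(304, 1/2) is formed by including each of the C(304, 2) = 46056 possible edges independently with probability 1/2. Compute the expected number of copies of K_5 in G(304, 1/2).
E[# K_5] = C(304, 5) · (1/2)^C(5, 2) = 20932912560 / 2^10 = 1308307035/64 = 20442297.421875

For each 5-subset S of vertices (there are C(304, 5) = 20932912560 such S), let X_S = 1 if S induces a K_5 (all C(5, 2) = 10 edges present). Then P(X_S = 1) = (1/2)^10 = 1/1024. By linearity of expectation, E[# K_5] = C(304, 5) · (1/2)^10 = 20932912560 / 1024 = 1308307035/64 = 20442297.421875.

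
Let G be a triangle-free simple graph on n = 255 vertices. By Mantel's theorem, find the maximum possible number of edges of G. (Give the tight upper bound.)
ex(255, K_3) = ⌊255^2/4⌋ = 16256

Mantel (1907): a triangle-free graph on n vertices has at most ⌊n^2/4⌋ edges, with equality for the complete bipartite graph K_{⌊n/2⌋, ⌈n/2⌉}. For n = 255: ⌊255^2/4⌋ = ⌊65025/4⌋ = 16256. The extremal graph is K_{127, 128}, which has 127·128 = 16256 edges.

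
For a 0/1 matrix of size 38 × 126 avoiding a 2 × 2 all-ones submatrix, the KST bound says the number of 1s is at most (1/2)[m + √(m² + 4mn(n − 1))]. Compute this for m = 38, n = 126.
z(38, 126; 2, 2) ≤ (1/2)[38 + √(38² + 4·38·126·125)] = (1/2)[38 + √2395444] = 792.8611

Kővári–Sós–Turán: let r_1, ..., r_38 be the row sums and z = Σ r_i the total number of 1s. Each pair of columns can share at most one row with both entries 1 (else a 2×2 all-ones block appears), so Σ_i C(r_i, 2) ≤ C(126, 2) = 7875. By convexity Σ_i C(r_i, 2) ≥ 38·C(z/38, 2) = z(z − 38)/(2·38), giving z² − 38z − 38·126·125 ≤ 0 and hence z ≤ (1/2)[38 + √(1444 + 4·598500)] = (1/2)[38 + √2395444] ≈ (1/2)(38 + 1547.7222) = 792.8611.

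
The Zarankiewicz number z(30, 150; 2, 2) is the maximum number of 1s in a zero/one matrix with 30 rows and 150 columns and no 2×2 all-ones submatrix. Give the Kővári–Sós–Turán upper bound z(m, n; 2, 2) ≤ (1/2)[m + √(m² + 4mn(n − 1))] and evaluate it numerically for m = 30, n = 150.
z(30, 150; 2, 2) ≤ (1/2)[30 + √(30² + 4·30·150·149)] = (1/2)[30 + √2682900] = 833.978

Kővári–Sós–Turán: let r_1, ..., r_30 be the row sums and z = Σ r_i the total number of 1s. Each pair of columns can share at most one row with both entries 1 (else a 2×2 all-ones block appears), so Σ_i C(r_i, 2) ≤ C(150, 2) = 11175. By convexity Σ_i C(r_i, 2) ≥ 30·C(z/30, 2) = z(z − 30)/(2·30), giving z² − 30z − 30·150·149 ≤ 0 and hence z ≤ (1/2)[30 + √(900 + 4·670500)] = (1/2)[30 + √2682900] ≈ (1/2)(30 + 1637.956) = 833.978.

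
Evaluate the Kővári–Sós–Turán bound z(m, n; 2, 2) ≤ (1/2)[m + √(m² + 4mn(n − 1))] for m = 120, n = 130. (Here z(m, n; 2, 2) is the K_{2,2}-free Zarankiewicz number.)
z(120, 130; 2, 2) ≤ (1/2)[120 + √(120² + 4·120·130·129)] = (1/2)[120 + √8064000] = 1479.8591

Kővári–Sós–Turán: let r_1, ..., r_120 be the row sums and z = Σ r_i the total number of 1s. Each pair of columns can share at most one row with both entries 1 (else a 2×2 all-ones block appears), so Σ_i C(r_i, 2) ≤ C(130, 2) = 8385. By convexity Σ_i C(r_i, 2) ≥ 120·C(z/120, 2) = z(z − 120)/(2·120), giving z² − 120z − 120·130·129 ≤ 0 and hence z ≤ (1/2)[120 + √(14400 + 4·2012400)] = (1/2)[120 + √8064000] ≈ (1/2)(120 + 2839.7183) = 1479.8591.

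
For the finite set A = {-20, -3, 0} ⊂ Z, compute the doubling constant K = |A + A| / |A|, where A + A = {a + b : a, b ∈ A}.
K = |A + A| / |A| = 6/3 = 2

Enumerate A + A = {a + b : a, b ∈ A}. With |A| = 3, there are |A|^2 = 9 ordered sum pairs; collecting distinct values, A + A = {-40, -23, -20, -6, -3, 0}, so |A + A| = 6. Thus K = 6/3 = 2. For comparison, the minimum possible |A + A| over all 3-element sets is 2·3 − 1 = 5 (so min K = 5/3), attained only by arithmetic progressions.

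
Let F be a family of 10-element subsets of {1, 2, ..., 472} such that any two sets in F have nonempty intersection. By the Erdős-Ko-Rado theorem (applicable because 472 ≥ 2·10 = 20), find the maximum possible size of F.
max |F| = C(471, 9) = 2910912490952875630

Erdős-Ko-Rado (1961): when n ≥ 2k, max |F| = C(n−1, k−1). The bound is attained by the star {A : i ∈ A} for any fixed i ∈ [n]. Here C(472−1, 10−1) = C(471, 9) = 2910912490952875630.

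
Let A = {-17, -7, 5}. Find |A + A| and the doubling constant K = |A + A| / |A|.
K = |A + A| / |A| = 6/3 = 2

Enumerate A + A = {a + b : a, b ∈ A}. With |A| = 3, there are |A|^2 = 9 ordered sum pairs; collecting distinct values, A + A = {-34, -24, -14, -12, -2, 10}, so |A + A| = 6. Thus K = 6/3 = 2. For comparison, the minimum possible |A + A| over all 3-element sets is 2·3 − 1 = 5 (so min K = 5/3), attained only by arithmetic progressions.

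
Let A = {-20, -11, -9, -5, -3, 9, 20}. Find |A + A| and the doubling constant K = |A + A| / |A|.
K = |A + A| / |A| = 26/7

Enumerate A + A = {a + b : a, b ∈ A}. With |A| = 7, there are |A|^2 = 49 ordered sum pairs; collecting distinct values, A + A = {-40, -31, -29, -25, -23, -22, -20, -18, -16, -14, -12, -11, -10, -8, -6, -2, 0, 4, 6, 9, 11, 15, 17, 18, 29, 40}, so |A + A| = 26. Thus K = 26/7. For comparison, the minimum possible |A + A| over all 7-element sets is 2·7 − 1 = 13 (so min K = 13/7), attained only by arithmetic progressions.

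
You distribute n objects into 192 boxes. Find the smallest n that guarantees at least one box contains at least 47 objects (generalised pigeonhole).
n = (47 − 1)·192 + 1 = 8833

By the generalised pigeonhole principle, to guarantee some box contains ≥ r objects we need more than (r − 1) · k objects total. Threshold: n = (r − 1) · k + 1. With r = 47 and k = 192: n = 46 · 192 + 1 = 8832 + 1 = 8833. For n = 8832 = 46 · 192, we can put exactly 46 objects in every box, avoiding 47 in any single one — so 8833 is tight.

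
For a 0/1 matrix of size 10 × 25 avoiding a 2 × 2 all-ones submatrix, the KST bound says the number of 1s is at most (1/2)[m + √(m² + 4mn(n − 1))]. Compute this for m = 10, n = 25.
z(10, 25; 2, 2) ≤ (1/2)[10 + √(10² + 4·10·25·24)] = (1/2)[10 + √24100] = 82.6209

Kővári–Sós–Turán: let r_1, ..., r_10 be the row sums and z = Σ r_i the total number of 1s. Each pair of columns can share at most one row with both entries 1 (else a 2×2 all-ones block appears), so Σ_i C(r_i, 2) ≤ C(25, 2) = 300. By convexity Σ_i C(r_i, 2) ≥ 10·C(z/10, 2) = z(z − 10)/(2·10), giving z² − 10z − 10·25·24 ≤ 0 and hence z ≤ (1/2)[10 + √(100 + 4·6000)] = (1/2)[10 + √24100] ≈ (1/2)(10 + 155.2417) = 82.6209.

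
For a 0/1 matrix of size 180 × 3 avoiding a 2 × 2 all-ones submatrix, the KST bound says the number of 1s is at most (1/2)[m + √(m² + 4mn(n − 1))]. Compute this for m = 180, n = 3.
z(180, 3; 2, 2) ≤ (1/2)[180 + √(180² + 4·180·3·2)] = (1/2)[180 + √36720] = 185.8123

Kővári–Sós–Turán: let r_1, ..., r_180 be the row sums and z = Σ r_i the total number of 1s. Each pair of columns can share at most one row with both entries 1 (else a 2×2 all-ones block appears), so Σ_i C(r_i, 2) ≤ C(3, 2) = 3. By convexity Σ_i C(r_i, 2) ≥ 180·C(z/180, 2) = z(z − 180)/(2·180), giving z² − 180z − 180·3·2 ≤ 0 and hence z ≤ (1/2)[180 + √(32400 + 4·1080)] = (1/2)[180 + √36720] ≈ (1/2)(180 + 191.6246) = 185.8123.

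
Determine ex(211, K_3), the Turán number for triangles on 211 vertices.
ex(211, K_3) = ⌊211^2/4⌋ = 11130

Mantel (1907): a triangle-free graph on n vertices has at most ⌊n^2/4⌋ edges, with equality for the complete bipartite graph K_{⌊n/2⌋, ⌈n/2⌉}. For n = 211: ⌊211^2/4⌋ = ⌊44521/4⌋ = 11130. The extremal graph is K_{105, 106}, which has 105·106 = 11130 edges.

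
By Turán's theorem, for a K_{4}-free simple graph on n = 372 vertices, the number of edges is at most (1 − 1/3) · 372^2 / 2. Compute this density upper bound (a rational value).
Turán density bound = (2/3) · 372^2/2 = 46128

Turán's theorem: ex(n, K_{r+1}) is achieved by the complete r-partite Turán graph T(n, r) with parts as balanced as possible, and is at most (1 − 1/r) · n^2/2. For r = 3, n = 372: the density bound is (2/3) · 138384/2 = 46128. Since 3 ∣ 372, the Turán graph T(372, 3) has parts of equal size 124, and its edge count e(T(372, 3)) = 46128 attains the density bound exactly.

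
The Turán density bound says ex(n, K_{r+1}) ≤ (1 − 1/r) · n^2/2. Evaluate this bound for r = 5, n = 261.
Turán density bound = (4/5) · 261^2/2 = 136242/5 ≈ 27248.4

Turán's theorem: ex(n, K_{r+1}) is achieved by the complete r-partite Turán graph T(n, r) with parts as balanced as possible, and is at most (1 − 1/r) · n^2/2. For r = 5, n = 261: the density bound is (4/5) · 68121/2 = 136242/5 ≈ 27248.4. The integer-valued extremum is e(T(261, 5)) = 27248, which is strictly less than the density bound 136242/5 since 5 ∤ 261 (the parts of T(261, 5) cannot all be equal).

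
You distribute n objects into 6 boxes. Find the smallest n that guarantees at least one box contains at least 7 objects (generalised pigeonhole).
n = (7 − 1)·6 + 1 = 37

By the generalised pigeonhole principle, to guarantee some box contains ≥ r objects we need more than (r − 1) · k objects total. Threshold: n = (r − 1) · k + 1. With r = 7 and k = 6: n = 6 · 6 + 1 = 36 + 1 = 37. For n = 36 = 6 · 6, we can put exactly 6 objects in every box, avoiding 7 in any single one — so 37 is tight.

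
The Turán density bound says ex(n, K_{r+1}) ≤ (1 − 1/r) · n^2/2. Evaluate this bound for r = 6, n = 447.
Turán density bound = (5/6) · 447^2/2 = 333015/4 ≈ 83253.75

Turán's theorem: ex(n, K_{r+1}) is achieved by the complete r-partite Turán graph T(n, r) with parts as balanced as possible, and is at most (1 − 1/r) · n^2/2. For r = 6, n = 447: the density bound is (5/6) · 199809/2 = 333015/4 ≈ 83253.75. The integer-valued extremum is e(T(447, 6)) = 83253, which is strictly less than the density bound 333015/4 since 6 ∤ 447 (the parts of T(447, 6) cannot all be equal).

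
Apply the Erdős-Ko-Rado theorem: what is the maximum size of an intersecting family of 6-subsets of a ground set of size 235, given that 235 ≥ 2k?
max |F| = C(234, 5) = 5600390796

Erdős-Ko-Rado (1961): when n ≥ 2k, max |F| = C(n−1, k−1). The bound is attained by the star {A : i ∈ A} for any fixed i ∈ [n]. Here C(235−1, 6−1) = C(234, 5) = 5600390796.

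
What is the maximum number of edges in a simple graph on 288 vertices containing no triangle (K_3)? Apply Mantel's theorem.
ex(288, K_3) = ⌊288^2/4⌋ = 20736

Mantel (1907): a triangle-free graph on n vertices has at most ⌊n^2/4⌋ edges, with equality for the complete bipartite graph K_{⌊n/2⌋, ⌈n/2⌉}. For n = 288: ⌊288^2/4⌋ = ⌊82944/4⌋ = 20736. The extremal graph is K_{144, 144}, which has 144·144 = 20736 edges.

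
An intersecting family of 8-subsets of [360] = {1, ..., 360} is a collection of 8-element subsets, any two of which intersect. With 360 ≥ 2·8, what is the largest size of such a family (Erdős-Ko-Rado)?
max |F| = C(359, 7) = 143771059536281

Erdős-Ko-Rado (1961): when n ≥ 2k, max |F| = C(n−1, k−1). The bound is attained by the star {A : i ∈ A} for any fixed i ∈ [n]. Here C(360−1, 8−1) = C(359, 7) = 143771059536281.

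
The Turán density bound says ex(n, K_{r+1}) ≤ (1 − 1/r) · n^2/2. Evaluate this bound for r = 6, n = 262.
Turán density bound = (5/6) · 262^2/2 = 85805/3 ≈ 28601.6667

Turán's theorem: ex(n, K_{r+1}) is achieved by the complete r-partite Turán graph T(n, r) with parts as balanced as possible, and is at most (1 − 1/r) · n^2/2. For r = 6, n = 262: the density bound is (5/6) · 68644/2 = 85805/3 ≈ 28601.6667. The integer-valued extremum is e(T(262, 6)) = 28601, which is strictly less than the density bound 85805/3 since 6 ∤ 262 (the parts of T(262, 6) cannot all be equal).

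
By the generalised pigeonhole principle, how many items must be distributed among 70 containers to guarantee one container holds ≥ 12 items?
n = (12 − 1)·70 + 1 = 771

By the generalised pigeonhole principle, to guarantee some box contains ≥ r objects we need more than (r − 1) · k objects total. Threshold: n = (r − 1) · k + 1. With r = 12 and k = 70: n = 11 · 70 + 1 = 770 + 1 = 771. For n = 770 = 11 · 70, we can put exactly 11 objects in every box, avoiding 12 in any single one — so 771 is tight.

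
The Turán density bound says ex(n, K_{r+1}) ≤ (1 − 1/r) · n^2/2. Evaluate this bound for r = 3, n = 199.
Turán density bound = (2/3) · 199^2/2 = 39601/3 ≈ 13200.3333

Turán's theorem: ex(n, K_{r+1}) is achieved by the complete r-partite Turán graph T(n, r) with parts as balanced as possible, and is at most (1 − 1/r) · n^2/2. For r = 3, n = 199: the density bound is (2/3) · 39601/2 = 39601/3 ≈ 13200.3333. The integer-valued extremum is e(T(199, 3)) = 13200, which is strictly less than the density bound 39601/3 since 3 ∤ 199 (the parts of T(199, 3) cannot all be equal).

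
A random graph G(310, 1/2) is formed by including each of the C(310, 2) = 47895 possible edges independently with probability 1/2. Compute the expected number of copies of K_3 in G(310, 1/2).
E[# K_3] = C(310, 3) · (1/2)^C(3, 2) = 4917220 / 2^3 = 1229305/2 = 614652.5

For each 3-subset S of vertices (there are C(310, 3) = 4917220 such S), let X_S = 1 if S induces a K_3 (all C(3, 2) = 3 edges present). Then P(X_S = 1) = (1/2)^3 = 1/8. By linearity of expectation, E[# K_3] = C(310, 3) · (1/2)^3 = 4917220 / 8 = 1229305/2 = 614652.5.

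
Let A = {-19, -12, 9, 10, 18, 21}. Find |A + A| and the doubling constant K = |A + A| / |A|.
K = |A + A| / |A| = 21/6 = 7/2

Enumerate A + A = {a + b : a, b ∈ A}. With |A| = 6, there are |A|^2 = 36 ordered sum pairs; collecting distinct values, A + A = {-38, -31, -24, -10, -9, -3, -2, -1, 2, 6, 9, 18, 19, 20, 27, 28, 30, 31, 36, 39, 42}, so |A + A| = 21. Thus K = 21/6 = 7/2. For comparison, the minimum possible |A + A| over all 6-element sets is 2·6 − 1 = 11 (so min K = 11/6), attained only by arithmetic progressions.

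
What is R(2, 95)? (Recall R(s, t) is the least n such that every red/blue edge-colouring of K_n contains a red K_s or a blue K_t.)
R(2, 95) = 95

R(2, k) = k for all k ≥ 2: in a 2-colouring of K_k, either some edge is red (a red K_2) or all edges are blue (a blue K_k). And K_{94} coloured all-blue has no blue K_95, so R(2, 95) > 94. Hence R(2, 95) = 95.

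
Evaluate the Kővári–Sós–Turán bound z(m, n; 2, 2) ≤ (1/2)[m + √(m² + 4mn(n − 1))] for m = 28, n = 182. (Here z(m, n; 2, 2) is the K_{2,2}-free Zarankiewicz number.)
z(28, 182; 2, 2) ≤ (1/2)[28 + √(28² + 4·28·182·181)] = (1/2)[28 + √3690288] = 974.5061

Kővári–Sós–Turán: let r_1, ..., r_28 be the row sums and z = Σ r_i the total number of 1s. Each pair of columns can share at most one row with both entries 1 (else a 2×2 all-ones block appears), so Σ_i C(r_i, 2) ≤ C(182, 2) = 16471. By convexity Σ_i C(r_i, 2) ≥ 28·C(z/28, 2) = z(z − 28)/(2·28), giving z² − 28z − 28·182·181 ≤ 0 and hence z ≤ (1/2)[28 + √(784 + 4·922376)] = (1/2)[28 + √3690288] ≈ (1/2)(28 + 1921.0122) = 974.5061.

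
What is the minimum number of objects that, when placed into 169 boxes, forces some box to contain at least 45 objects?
n = (45 − 1)·169 + 1 = 7437

By the generalised pigeonhole principle, to guarantee some box contains ≥ r objects we need more than (r − 1) · k objects total. Threshold: n = (r − 1) · k + 1. With r = 45 and k = 169: n = 44 · 169 + 1 = 7436 + 1 = 7437. For n = 7436 = 44 · 169, we can put exactly 44 objects in every box, avoiding 45 in any single one — so 7437 is tight.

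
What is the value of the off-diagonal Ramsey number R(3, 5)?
R(3, 5) = 14

Lower bound: an explicit 2-colouring of K_{13} (typically a Paley-type or other structured construction) avoids a red K_3 and a blue K_5, showing R(3, 5) > 13.
Upper bound: the Erdős–Szekeres recurrence R(r, t') ≤ R(r−1, t') + R(r, t'−1) yields R(3, 5) ≤ 14.
Hence R(3, 5) = 14.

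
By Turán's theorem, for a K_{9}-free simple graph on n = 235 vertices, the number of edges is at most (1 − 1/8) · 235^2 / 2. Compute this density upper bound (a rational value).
Turán density bound = (7/8) · 235^2/2 = 386575/16 ≈ 24160.9375

Turán's theorem: ex(n, K_{r+1}) is achieved by the complete r-partite Turán graph T(n, r) with parts as balanced as possible, and is at most (1 − 1/r) · n^2/2. For r = 8, n = 235: the density bound is (7/8) · 55225/2 = 386575/16 ≈ 24160.9375. The integer-valued extremum is e(T(235, 8)) = 24160, which is strictly less than the density bound 386575/16 since 8 ∤ 235 (the parts of T(235, 8) cannot all be equal).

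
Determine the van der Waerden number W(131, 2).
W(131, 2) = 131 + 1 = 132

A 2-term AP is any pair of integers, so a monochromatic 2-AP exists iff some colour is used at least twice. With 131 colours, the colouring i ↦ i on {1, ..., 131} uses each colour once, avoiding any monochromatic pair, so W(131, 2) > 131. For {1, ..., 132}, pigeonhole forces two integers of the same colour, which form a monochromatic 2-AP. Hence W(131, 2) = 132.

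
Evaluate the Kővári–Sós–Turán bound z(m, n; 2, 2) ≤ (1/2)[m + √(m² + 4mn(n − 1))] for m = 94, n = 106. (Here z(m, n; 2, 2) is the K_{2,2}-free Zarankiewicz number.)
z(94, 106; 2, 2) ≤ (1/2)[94 + √(94² + 4·94·106·105)] = (1/2)[94 + √4193716] = 1070.9282

Kővári–Sós–Turán: let r_1, ..., r_94 be the row sums and z = Σ r_i the total number of 1s. Each pair of columns can share at most one row with both entries 1 (else a 2×2 all-ones block appears), so Σ_i C(r_i, 2) ≤ C(106, 2) = 5565. By convexity Σ_i C(r_i, 2) ≥ 94·C(z/94, 2) = z(z − 94)/(2·94), giving z² − 94z − 94·106·105 ≤ 0 and hence z ≤ (1/2)[94 + √(8836 + 4·1046220)] = (1/2)[94 + √4193716] ≈ (1/2)(94 + 2047.8564) = 1070.9282.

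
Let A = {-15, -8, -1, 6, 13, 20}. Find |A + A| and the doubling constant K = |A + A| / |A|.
K = |A + A| / |A| = 11/6

Enumerate A + A = {a + b : a, b ∈ A}. With |A| = 6, there are |A|^2 = 36 ordered sum pairs; collecting distinct values, A + A = {-30, -23, -16, -9, -2, 5, 12, 19, 26, 33, 40}, so |A + A| = 11. Thus K = 11/6. Here |A + A| = 2|A| − 1 = 11, the minimum possible — so K = 11/6 is minimal, which holds iff A is an arithmetic progression.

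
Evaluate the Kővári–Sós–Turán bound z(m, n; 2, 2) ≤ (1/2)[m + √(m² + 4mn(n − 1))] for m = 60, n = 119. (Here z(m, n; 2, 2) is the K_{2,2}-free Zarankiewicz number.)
z(60, 119; 2, 2) ≤ (1/2)[60 + √(60² + 4·60·119·118)] = (1/2)[60 + √3373680] = 948.379

Kővári–Sós–Turán: let r_1, ..., r_60 be the row sums and z = Σ r_i the total number of 1s. Each pair of columns can share at most one row with both entries 1 (else a 2×2 all-ones block appears), so Σ_i C(r_i, 2) ≤ C(119, 2) = 7021. By convexity Σ_i C(r_i, 2) ≥ 60·C(z/60, 2) = z(z − 60)/(2·60), giving z² − 60z − 60·119·118 ≤ 0 and hence z ≤ (1/2)[60 + √(3600 + 4·842520)] = (1/2)[60 + √3373680] ≈ (1/2)(60 + 1836.758) = 948.379.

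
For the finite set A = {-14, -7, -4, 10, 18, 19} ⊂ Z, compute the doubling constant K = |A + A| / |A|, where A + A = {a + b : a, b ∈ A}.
K = |A + A| / |A| = 21/6 = 7/2

Enumerate A + A = {a + b : a, b ∈ A}. With |A| = 6, there are |A|^2 = 36 ordered sum pairs; collecting distinct values, A + A = {-28, -21, -18, -14, -11, -8, -4, 3, 4, 5, 6, 11, 12, 14, 15, 20, 28, 29, 36, 37, 38}, so |A + A| = 21. Thus K = 21/6 = 7/2. For comparison, the minimum possible |A + A| over all 6-element sets is 2·6 − 1 = 11 (so min K = 11/6), attained only by arithmetic progressions.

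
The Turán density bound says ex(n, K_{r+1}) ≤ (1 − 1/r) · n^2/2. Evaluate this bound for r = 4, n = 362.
Turán density bound = (3/4) · 362^2/2 = 98283/2 ≈ 49141.5

Turán's theorem: ex(n, K_{r+1}) is achieved by the complete r-partite Turán graph T(n, r) with parts as balanced as possible, and is at most (1 − 1/r) · n^2/2. For r = 4, n = 362: the density bound is (3/4) · 131044/2 = 98283/2 ≈ 49141.5. The integer-valued extremum is e(T(362, 4)) = 49141, which is strictly less than the density bound 98283/2 since 4 ∤ 362 (the parts of T(362, 4) cannot all be equal).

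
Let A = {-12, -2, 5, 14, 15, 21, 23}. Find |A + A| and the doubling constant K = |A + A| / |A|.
K = |A + A| / |A| = 25/7

Enumerate A + A = {a + b : a, b ∈ A}. With |A| = 7, there are |A|^2 = 49 ordered sum pairs; collecting distinct values, A + A = {-24, -14, -7, -4, 2, 3, 9, 10, 11, 12, 13, 19, 20, 21, 26, 28, 29, 30, 35, 36, 37, 38, 42, 44, 46}, so |A + A| = 25. Thus K = 25/7. For comparison, the minimum possible |A + A| over all 7-element sets is 2·7 − 1 = 13 (so min K = 13/7), attained only by arithmetic progressions.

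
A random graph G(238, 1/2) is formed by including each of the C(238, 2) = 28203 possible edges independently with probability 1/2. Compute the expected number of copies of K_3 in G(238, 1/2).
E[# K_3] = C(238, 3) · (1/2)^C(3, 2) = 2218636 / 2^3 = 554659/2 = 277329.5

For each 3-subset S of vertices (there are C(238, 3) = 2218636 such S), let X_S = 1 if S induces a K_3 (all C(3, 2) = 3 edges present). Then P(X_S = 1) = (1/2)^3 = 1/8. By linearity of expectation, E[# K_3] = C(238, 3) · (1/2)^3 = 2218636 / 8 = 554659/2 = 277329.5.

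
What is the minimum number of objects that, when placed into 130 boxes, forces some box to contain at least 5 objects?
n = (5 − 1)·130 + 1 = 521

By the generalised pigeonhole principle, to guarantee some box contains ≥ r objects we need more than (r − 1) · k objects total. Threshold: n = (r − 1) · k + 1. With r = 5 and k = 130: n = 4 · 130 + 1 = 520 + 1 = 521. For n = 520 = 4 · 130, we can put exactly 4 objects in every box, avoiding 5 in any single one — so 521 is tight.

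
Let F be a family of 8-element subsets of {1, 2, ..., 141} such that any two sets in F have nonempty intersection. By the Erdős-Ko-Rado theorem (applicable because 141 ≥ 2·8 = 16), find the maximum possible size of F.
max |F| = C(140, 7) = 179593009560

Erdős-Ko-Rado (1961): when n ≥ 2k, max |F| = C(n−1, k−1). The bound is attained by the star {A : i ∈ A} for any fixed i ∈ [n]. Here C(141−1, 8−1) = C(140, 7) = 179593009560.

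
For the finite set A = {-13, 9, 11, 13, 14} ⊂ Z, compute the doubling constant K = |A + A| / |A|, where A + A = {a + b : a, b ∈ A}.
K = |A + A| / |A| = 14/5

Enumerate A + A = {a + b : a, b ∈ A}. With |A| = 5, there are |A|^2 = 25 ordered sum pairs; collecting distinct values, A + A = {-26, -4, -2, 0, 1, 18, 20, 22, 23, 24, 25, 26, 27, 28}, so |A + A| = 14. Thus K = 14/5. For comparison, the minimum possible |A + A| over all 5-element sets is 2·5 − 1 = 9 (so min K = 9/5), attained only by arithmetic progressions.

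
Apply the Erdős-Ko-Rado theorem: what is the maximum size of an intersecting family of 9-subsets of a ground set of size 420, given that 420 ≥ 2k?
max |F| = C(419, 8) = 22029004539737052

Erdős-Ko-Rado (1961): when n ≥ 2k, max |F| = C(n−1, k−1). The bound is attained by the star {A : i ∈ A} for any fixed i ∈ [n]. Here C(420−1, 9−1) = C(419, 8) = 22029004539737052.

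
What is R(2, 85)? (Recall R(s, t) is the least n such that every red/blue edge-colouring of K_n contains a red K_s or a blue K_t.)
R(2, 85) = 85

R(2, k) = k for all k ≥ 2: in a 2-colouring of K_k, either some edge is red (a red K_2) or all edges are blue (a blue K_k). And K_{84} coloured all-blue has no blue K_85, so R(2, 85) > 84. Hence R(2, 85) = 85.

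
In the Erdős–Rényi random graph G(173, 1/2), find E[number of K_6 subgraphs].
E[# K_6] = C(173, 6) · (1/2)^C(6, 2) = 34110106212 / 2^15 = 8527526553/8192 ≈ 1040957.831177

For each 6-subset S of vertices (there are C(173, 6) = 34110106212 such S), let X_S = 1 if S induces a K_6 (all C(6, 2) = 15 edges present). Then P(X_S = 1) = (1/2)^15 = 1/32768. By linearity of expectation, E[# K_6] = C(173, 6) · (1/2)^15 = 34110106212 / 32768 = 8527526553/8192 ≈ 1040957.831177.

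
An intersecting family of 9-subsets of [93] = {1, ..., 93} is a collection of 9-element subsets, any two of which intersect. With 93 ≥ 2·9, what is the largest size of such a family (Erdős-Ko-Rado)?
max |F| = C(92, 8) = 93080887185

Erdős-Ko-Rado (1961): when n ≥ 2k, max |F| = C(n−1, k−1). The bound is attained by the star {A : i ∈ A} for any fixed i ∈ [n]. Here C(93−1, 9−1) = C(92, 8) = 93080887185.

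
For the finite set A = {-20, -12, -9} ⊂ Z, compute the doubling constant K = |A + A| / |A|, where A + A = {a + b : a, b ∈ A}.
K = |A + A| / |A| = 6/3 = 2

Enumerate A + A = {a + b : a, b ∈ A}. With |A| = 3, there are |A|^2 = 9 ordered sum pairs; collecting distinct values, A + A = {-40, -32, -29, -24, -21, -18}, so |A + A| = 6. Thus K = 6/3 = 2. For comparison, the minimum possible |A + A| over all 3-element sets is 2·3 − 1 = 5 (so min K = 5/3), attained only by arithmetic progressions.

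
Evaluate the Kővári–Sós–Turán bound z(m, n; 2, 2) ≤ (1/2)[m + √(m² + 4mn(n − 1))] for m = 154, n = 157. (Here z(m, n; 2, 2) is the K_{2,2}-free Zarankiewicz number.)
z(154, 157; 2, 2) ≤ (1/2)[154 + √(154² + 4·154·157·156)] = (1/2)[154 + √15110788] = 2020.6299

Kővári–Sós–Turán: let r_1, ..., r_154 be the row sums and z = Σ r_i the total number of 1s. Each pair of columns can share at most one row with both entries 1 (else a 2×2 all-ones block appears), so Σ_i C(r_i, 2) ≤ C(157, 2) = 12246. By convexity Σ_i C(r_i, 2) ≥ 154·C(z/154, 2) = z(z − 154)/(2·154), giving z² − 154z − 154·157·156 ≤ 0 and hence z ≤ (1/2)[154 + √(23716 + 4·3771768)] = (1/2)[154 + √15110788] ≈ (1/2)(154 + 3887.2597) = 2020.6299.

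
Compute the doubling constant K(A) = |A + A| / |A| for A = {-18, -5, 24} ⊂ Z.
K = |A + A| / |A| = 6/3 = 2

Enumerate A + A = {a + b : a, b ∈ A}. With |A| = 3, there are |A|^2 = 9 ordered sum pairs; collecting distinct values, A + A = {-36, -23, -10, 6, 19, 48}, so |A + A| = 6. Thus K = 6/3 = 2. For comparison, the minimum possible |A + A| over all 3-element sets is 2·3 − 1 = 5 (so min K = 5/3), attained only by arithmetic progressions.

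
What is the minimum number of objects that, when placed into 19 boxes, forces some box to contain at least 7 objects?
n = (7 − 1)·19 + 1 = 115

By the generalised pigeonhole principle, to guarantee some box contains ≥ r objects we need more than (r − 1) · k objects total. Threshold: n = (r − 1) · k + 1. With r = 7 and k = 19: n = 6 · 19 + 1 = 114 + 1 = 115. For n = 114 = 6 · 19, we can put exactly 6 objects in every box, avoiding 7 in any single one — so 115 is tight.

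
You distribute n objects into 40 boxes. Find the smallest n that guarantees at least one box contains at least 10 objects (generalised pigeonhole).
n = (10 − 1)·40 + 1 = 361

By the generalised pigeonhole principle, to guarantee some box contains ≥ r objects we need more than (r − 1) · k objects total. Threshold: n = (r − 1) · k + 1. With r = 10 and k = 40: n = 9 · 40 + 1 = 360 + 1 = 361. For n = 360 = 9 · 40, we can put exactly 9 objects in every box, avoiding 10 in any single one — so 361 is tight.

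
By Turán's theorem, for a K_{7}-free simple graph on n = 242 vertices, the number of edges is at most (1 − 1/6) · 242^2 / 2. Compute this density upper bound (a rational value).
Turán density bound = (5/6) · 242^2/2 = 73205/3 ≈ 24401.6667

Turán's theorem: ex(n, K_{r+1}) is achieved by the complete r-partite Turán graph T(n, r) with parts as balanced as possible, and is at most (1 − 1/r) · n^2/2. For r = 6, n = 242: the density bound is (5/6) · 58564/2 = 73205/3 ≈ 24401.6667. The integer-valued extremum is e(T(242, 6)) = 24401, which is strictly less than the density bound 73205/3 since 6 ∤ 242 (the parts of T(242, 6) cannot all be equal).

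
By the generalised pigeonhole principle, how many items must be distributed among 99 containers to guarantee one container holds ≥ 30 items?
n = (30 − 1)·99 + 1 = 2872

By the generalised pigeonhole principle, to guarantee some box contains ≥ r objects we need more than (r − 1) · k objects total. Threshold: n = (r − 1) · k + 1. With r = 30 and k = 99: n = 29 · 99 + 1 = 2871 + 1 = 2872. For n = 2871 = 29 · 99, we can put exactly 29 objects in every box, avoiding 30 in any single one — so 2872 is tight.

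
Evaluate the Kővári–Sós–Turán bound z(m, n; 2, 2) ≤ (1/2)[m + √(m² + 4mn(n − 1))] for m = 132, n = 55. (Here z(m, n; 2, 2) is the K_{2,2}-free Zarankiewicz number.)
z(132, 55; 2, 2) ≤ (1/2)[132 + √(132² + 4·132·55·54)] = (1/2)[132 + √1585584] = 695.5999

Kővári–Sós–Turán: let r_1, ..., r_132 be the row sums and z = Σ r_i the total number of 1s. Each pair of columns can share at most one row with both entries 1 (else a 2×2 all-ones block appears), so Σ_i C(r_i, 2) ≤ C(55, 2) = 1485. By convexity Σ_i C(r_i, 2) ≥ 132·C(z/132, 2) = z(z − 132)/(2·132), giving z² − 132z − 132·55·54 ≤ 0 and hence z ≤ (1/2)[132 + √(17424 + 4·392040)] = (1/2)[132 + √1585584] ≈ (1/2)(132 + 1259.1997) = 695.5999.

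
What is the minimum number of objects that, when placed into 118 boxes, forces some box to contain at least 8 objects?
n = (8 − 1)·118 + 1 = 827

By the generalised pigeonhole principle, to guarantee some box contains ≥ r objects we need more than (r − 1) · k objects total. Threshold: n = (r − 1) · k + 1. With r = 8 and k = 118: n = 7 · 118 + 1 = 826 + 1 = 827. For n = 826 = 7 · 118, we can put exactly 7 objects in every box, avoiding 8 in any single one — so 827 is tight.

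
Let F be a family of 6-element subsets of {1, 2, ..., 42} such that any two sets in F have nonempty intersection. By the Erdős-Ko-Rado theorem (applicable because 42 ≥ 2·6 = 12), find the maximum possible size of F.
max |F| = C(41, 5) = 749398

The Erdős-Ko-Rado theorem states: for n ≥ 2k, an intersecting family of k-subsets of an n-element set has size at most C(n − 1, k − 1), with equality for 'star' families {A ⊆ [n] : |A| = k, i ∈ A} (fix an element i). For n = 42, k = 6: C(41, 5) = 749398.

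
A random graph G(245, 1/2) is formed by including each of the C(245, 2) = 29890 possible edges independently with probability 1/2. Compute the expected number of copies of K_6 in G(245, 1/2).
E[# K_6] = C(245, 6) · (1/2)^C(6, 2) = 282405621960 / 2^15 = 35300702745/4096 ≈ 8618335.631104

For each 6-subset S of vertices (there are C(245, 6) = 282405621960 such S), let X_S = 1 if S induces a K_6 (all C(6, 2) = 15 edges present). Then P(X_S = 1) = (1/2)^15 = 1/32768. By linearity of expectation, E[# K_6] = C(245, 6) · (1/2)^15 = 282405621960 / 32768 = 35300702745/4096 ≈ 8618335.631104.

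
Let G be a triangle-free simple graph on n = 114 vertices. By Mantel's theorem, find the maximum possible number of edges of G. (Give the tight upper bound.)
ex(114, K_3) = ⌊114^2/4⌋ = 3249

Mantel (1907): a triangle-free graph on n vertices has at most ⌊n^2/4⌋ edges, with equality for the complete bipartite graph K_{⌊n/2⌋, ⌈n/2⌉}. For n = 114: ⌊114^2/4⌋ = ⌊12996/4⌋ = 3249. The extremal graph is K_{57, 57}, which has 57·57 = 3249 edges.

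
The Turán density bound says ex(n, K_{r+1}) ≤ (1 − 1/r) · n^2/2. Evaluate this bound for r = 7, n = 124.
Turán density bound = (6/7) · 124^2/2 = 46128/7 ≈ 6589.7143

Turán's theorem: ex(n, K_{r+1}) is achieved by the complete r-partite Turán graph T(n, r) with parts as balanced as possible, and is at most (1 − 1/r) · n^2/2. For r = 7, n = 124: the density bound is (6/7) · 15376/2 = 46128/7 ≈ 6589.7143. The integer-valued extremum is e(T(124, 7)) = 6589, which is strictly less than the density bound 46128/7 since 7 ∤ 124 (the parts of T(124, 7) cannot all be equal).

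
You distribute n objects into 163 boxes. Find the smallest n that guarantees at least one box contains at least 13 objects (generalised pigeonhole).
n = (13 − 1)·163 + 1 = 1957

By the generalised pigeonhole principle, to guarantee some box contains ≥ r objects we need more than (r − 1) · k objects total. Threshold: n = (r − 1) · k + 1. With r = 13 and k = 163: n = 12 · 163 + 1 = 1956 + 1 = 1957. For n = 1956 = 12 · 163, we can put exactly 12 objects in every box, avoiding 13 in any single one — so 1957 is tight.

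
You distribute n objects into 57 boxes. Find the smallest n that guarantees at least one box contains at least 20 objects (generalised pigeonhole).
n = (20 − 1)·57 + 1 = 1084

By the generalised pigeonhole principle, to guarantee some box contains ≥ r objects we need more than (r − 1) · k objects total. Threshold: n = (r − 1) · k + 1. With r = 20 and k = 57: n = 19 · 57 + 1 = 1083 + 1 = 1084. For n = 1083 = 19 · 57, we can put exactly 19 objects in every box, avoiding 20 in any single one — so 1084 is tight.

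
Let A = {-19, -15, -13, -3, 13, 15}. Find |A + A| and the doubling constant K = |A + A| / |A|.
K = |A + A| / |A| = 19/6

Enumerate A + A = {a + b : a, b ∈ A}. With |A| = 6, there are |A|^2 = 36 ordered sum pairs; collecting distinct values, A + A = {-38, -34, -32, -30, -28, -26, -22, -18, -16, -6, -4, -2, 0, 2, 10, 12, 26, 28, 30}, so |A + A| = 19. Thus K = 19/6. For comparison, the minimum possible |A + A| over all 6-element sets is 2·6 − 1 = 11 (so min K = 11/6), attained only by arithmetic progressions.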